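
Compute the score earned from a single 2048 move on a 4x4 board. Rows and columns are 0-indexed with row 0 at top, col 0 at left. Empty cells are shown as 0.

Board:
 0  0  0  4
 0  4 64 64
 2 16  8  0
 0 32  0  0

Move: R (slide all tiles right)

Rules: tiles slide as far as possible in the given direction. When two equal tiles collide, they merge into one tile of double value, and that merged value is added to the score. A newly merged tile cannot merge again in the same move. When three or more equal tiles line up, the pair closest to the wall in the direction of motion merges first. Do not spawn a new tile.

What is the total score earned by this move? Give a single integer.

Answer: 128

Derivation:
Slide right:
row 0: [0, 0, 0, 4] -> [0, 0, 0, 4]  score +0 (running 0)
row 1: [0, 4, 64, 64] -> [0, 0, 4, 128]  score +128 (running 128)
row 2: [2, 16, 8, 0] -> [0, 2, 16, 8]  score +0 (running 128)
row 3: [0, 32, 0, 0] -> [0, 0, 0, 32]  score +0 (running 128)
Board after move:
  0   0   0   4
  0   0   4 128
  0   2  16   8
  0   0   0  32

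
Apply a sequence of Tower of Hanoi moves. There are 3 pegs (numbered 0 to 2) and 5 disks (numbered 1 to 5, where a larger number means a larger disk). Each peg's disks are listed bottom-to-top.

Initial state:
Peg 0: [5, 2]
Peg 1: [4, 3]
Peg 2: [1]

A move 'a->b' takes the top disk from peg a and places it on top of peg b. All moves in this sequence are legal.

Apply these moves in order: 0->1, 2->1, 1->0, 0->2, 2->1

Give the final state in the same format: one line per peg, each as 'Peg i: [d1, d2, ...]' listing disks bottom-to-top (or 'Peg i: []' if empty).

After move 1 (0->1):
Peg 0: [5]
Peg 1: [4, 3, 2]
Peg 2: [1]

After move 2 (2->1):
Peg 0: [5]
Peg 1: [4, 3, 2, 1]
Peg 2: []

After move 3 (1->0):
Peg 0: [5, 1]
Peg 1: [4, 3, 2]
Peg 2: []

After move 4 (0->2):
Peg 0: [5]
Peg 1: [4, 3, 2]
Peg 2: [1]

After move 5 (2->1):
Peg 0: [5]
Peg 1: [4, 3, 2, 1]
Peg 2: []

Answer: Peg 0: [5]
Peg 1: [4, 3, 2, 1]
Peg 2: []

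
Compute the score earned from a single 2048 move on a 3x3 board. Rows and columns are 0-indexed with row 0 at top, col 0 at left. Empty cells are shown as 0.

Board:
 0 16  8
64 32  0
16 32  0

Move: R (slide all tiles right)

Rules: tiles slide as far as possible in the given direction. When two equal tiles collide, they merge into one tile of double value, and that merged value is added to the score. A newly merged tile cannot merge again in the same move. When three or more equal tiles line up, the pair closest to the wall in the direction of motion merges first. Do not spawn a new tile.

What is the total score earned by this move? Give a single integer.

Slide right:
row 0: [0, 16, 8] -> [0, 16, 8]  score +0 (running 0)
row 1: [64, 32, 0] -> [0, 64, 32]  score +0 (running 0)
row 2: [16, 32, 0] -> [0, 16, 32]  score +0 (running 0)
Board after move:
 0 16  8
 0 64 32
 0 16 32

Answer: 0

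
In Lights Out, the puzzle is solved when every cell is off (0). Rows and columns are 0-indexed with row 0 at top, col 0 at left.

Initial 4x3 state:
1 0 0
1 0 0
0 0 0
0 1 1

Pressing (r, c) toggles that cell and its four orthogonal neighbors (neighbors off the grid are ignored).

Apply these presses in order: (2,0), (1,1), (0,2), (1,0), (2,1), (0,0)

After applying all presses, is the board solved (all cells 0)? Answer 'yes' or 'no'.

After press 1 at (2,0):
1 0 0
0 0 0
1 1 0
1 1 1

After press 2 at (1,1):
1 1 0
1 1 1
1 0 0
1 1 1

After press 3 at (0,2):
1 0 1
1 1 0
1 0 0
1 1 1

After press 4 at (1,0):
0 0 1
0 0 0
0 0 0
1 1 1

After press 5 at (2,1):
0 0 1
0 1 0
1 1 1
1 0 1

After press 6 at (0,0):
1 1 1
1 1 0
1 1 1
1 0 1

Lights still on: 10

Answer: no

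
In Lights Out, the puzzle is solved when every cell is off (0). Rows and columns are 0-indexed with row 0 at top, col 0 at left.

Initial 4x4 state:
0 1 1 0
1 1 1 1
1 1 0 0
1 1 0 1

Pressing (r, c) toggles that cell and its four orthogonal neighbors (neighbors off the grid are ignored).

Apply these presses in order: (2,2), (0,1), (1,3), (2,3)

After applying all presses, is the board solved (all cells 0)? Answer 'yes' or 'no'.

Answer: no

Derivation:
After press 1 at (2,2):
0 1 1 0
1 1 0 1
1 0 1 1
1 1 1 1

After press 2 at (0,1):
1 0 0 0
1 0 0 1
1 0 1 1
1 1 1 1

After press 3 at (1,3):
1 0 0 1
1 0 1 0
1 0 1 0
1 1 1 1

After press 4 at (2,3):
1 0 0 1
1 0 1 1
1 0 0 1
1 1 1 0

Lights still on: 10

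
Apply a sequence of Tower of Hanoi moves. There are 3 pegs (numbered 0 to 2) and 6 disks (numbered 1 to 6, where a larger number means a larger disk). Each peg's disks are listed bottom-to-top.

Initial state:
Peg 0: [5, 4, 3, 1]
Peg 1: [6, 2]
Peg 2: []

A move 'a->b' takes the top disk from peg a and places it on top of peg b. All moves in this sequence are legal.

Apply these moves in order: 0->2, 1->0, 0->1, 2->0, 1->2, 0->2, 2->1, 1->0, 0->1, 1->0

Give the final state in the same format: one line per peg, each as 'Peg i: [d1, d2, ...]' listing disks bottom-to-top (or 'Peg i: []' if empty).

Answer: Peg 0: [5, 4, 3, 1]
Peg 1: [6]
Peg 2: [2]

Derivation:
After move 1 (0->2):
Peg 0: [5, 4, 3]
Peg 1: [6, 2]
Peg 2: [1]

After move 2 (1->0):
Peg 0: [5, 4, 3, 2]
Peg 1: [6]
Peg 2: [1]

After move 3 (0->1):
Peg 0: [5, 4, 3]
Peg 1: [6, 2]
Peg 2: [1]

After move 4 (2->0):
Peg 0: [5, 4, 3, 1]
Peg 1: [6, 2]
Peg 2: []

After move 5 (1->2):
Peg 0: [5, 4, 3, 1]
Peg 1: [6]
Peg 2: [2]

After move 6 (0->2):
Peg 0: [5, 4, 3]
Peg 1: [6]
Peg 2: [2, 1]

After move 7 (2->1):
Peg 0: [5, 4, 3]
Peg 1: [6, 1]
Peg 2: [2]

After move 8 (1->0):
Peg 0: [5, 4, 3, 1]
Peg 1: [6]
Peg 2: [2]

After move 9 (0->1):
Peg 0: [5, 4, 3]
Peg 1: [6, 1]
Peg 2: [2]

After move 10 (1->0):
Peg 0: [5, 4, 3, 1]
Peg 1: [6]
Peg 2: [2]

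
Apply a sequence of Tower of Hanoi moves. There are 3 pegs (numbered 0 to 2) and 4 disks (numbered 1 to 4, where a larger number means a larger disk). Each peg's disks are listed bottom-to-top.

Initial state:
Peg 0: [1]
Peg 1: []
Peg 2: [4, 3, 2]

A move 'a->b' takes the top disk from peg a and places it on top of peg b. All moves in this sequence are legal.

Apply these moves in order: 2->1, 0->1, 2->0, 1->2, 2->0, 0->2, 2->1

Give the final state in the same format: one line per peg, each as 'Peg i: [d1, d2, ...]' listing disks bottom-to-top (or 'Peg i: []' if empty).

After move 1 (2->1):
Peg 0: [1]
Peg 1: [2]
Peg 2: [4, 3]

After move 2 (0->1):
Peg 0: []
Peg 1: [2, 1]
Peg 2: [4, 3]

After move 3 (2->0):
Peg 0: [3]
Peg 1: [2, 1]
Peg 2: [4]

After move 4 (1->2):
Peg 0: [3]
Peg 1: [2]
Peg 2: [4, 1]

After move 5 (2->0):
Peg 0: [3, 1]
Peg 1: [2]
Peg 2: [4]

After move 6 (0->2):
Peg 0: [3]
Peg 1: [2]
Peg 2: [4, 1]

After move 7 (2->1):
Peg 0: [3]
Peg 1: [2, 1]
Peg 2: [4]

Answer: Peg 0: [3]
Peg 1: [2, 1]
Peg 2: [4]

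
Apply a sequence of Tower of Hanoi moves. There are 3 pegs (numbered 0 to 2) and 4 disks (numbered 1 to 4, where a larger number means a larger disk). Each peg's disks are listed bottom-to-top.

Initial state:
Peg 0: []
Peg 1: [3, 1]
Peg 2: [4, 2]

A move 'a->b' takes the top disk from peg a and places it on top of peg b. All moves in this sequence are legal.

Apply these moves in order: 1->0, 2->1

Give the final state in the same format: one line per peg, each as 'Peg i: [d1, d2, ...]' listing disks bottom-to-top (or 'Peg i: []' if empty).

Answer: Peg 0: [1]
Peg 1: [3, 2]
Peg 2: [4]

Derivation:
After move 1 (1->0):
Peg 0: [1]
Peg 1: [3]
Peg 2: [4, 2]

After move 2 (2->1):
Peg 0: [1]
Peg 1: [3, 2]
Peg 2: [4]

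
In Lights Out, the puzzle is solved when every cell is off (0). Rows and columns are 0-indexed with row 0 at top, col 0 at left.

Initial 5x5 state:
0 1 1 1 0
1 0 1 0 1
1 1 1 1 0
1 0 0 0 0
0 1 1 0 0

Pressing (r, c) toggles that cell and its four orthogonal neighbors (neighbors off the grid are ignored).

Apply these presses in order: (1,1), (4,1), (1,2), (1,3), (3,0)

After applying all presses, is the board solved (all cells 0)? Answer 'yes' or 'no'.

After press 1 at (1,1):
0 0 1 1 0
0 1 0 0 1
1 0 1 1 0
1 0 0 0 0
0 1 1 0 0

After press 2 at (4,1):
0 0 1 1 0
0 1 0 0 1
1 0 1 1 0
1 1 0 0 0
1 0 0 0 0

After press 3 at (1,2):
0 0 0 1 0
0 0 1 1 1
1 0 0 1 0
1 1 0 0 0
1 0 0 0 0

After press 4 at (1,3):
0 0 0 0 0
0 0 0 0 0
1 0 0 0 0
1 1 0 0 0
1 0 0 0 0

After press 5 at (3,0):
0 0 0 0 0
0 0 0 0 0
0 0 0 0 0
0 0 0 0 0
0 0 0 0 0

Lights still on: 0

Answer: yes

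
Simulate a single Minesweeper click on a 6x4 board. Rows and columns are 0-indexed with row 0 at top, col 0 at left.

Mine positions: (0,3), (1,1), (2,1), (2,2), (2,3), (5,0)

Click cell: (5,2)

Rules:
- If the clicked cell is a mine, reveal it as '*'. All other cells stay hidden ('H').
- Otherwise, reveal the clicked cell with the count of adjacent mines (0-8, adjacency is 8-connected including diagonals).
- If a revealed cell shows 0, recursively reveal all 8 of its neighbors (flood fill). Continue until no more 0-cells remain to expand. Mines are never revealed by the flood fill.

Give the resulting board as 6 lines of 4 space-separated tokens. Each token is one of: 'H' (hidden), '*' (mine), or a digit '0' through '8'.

H H H H
H H H H
H H H H
H 2 3 2
H 1 0 0
H 1 0 0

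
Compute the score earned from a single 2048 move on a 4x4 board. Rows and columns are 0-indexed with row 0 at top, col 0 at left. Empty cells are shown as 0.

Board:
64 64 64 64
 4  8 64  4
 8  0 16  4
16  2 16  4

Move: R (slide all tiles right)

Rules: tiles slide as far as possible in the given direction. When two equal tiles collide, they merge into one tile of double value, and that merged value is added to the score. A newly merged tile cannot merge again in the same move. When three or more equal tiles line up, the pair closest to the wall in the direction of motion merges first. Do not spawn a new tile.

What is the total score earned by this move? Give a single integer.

Answer: 256

Derivation:
Slide right:
row 0: [64, 64, 64, 64] -> [0, 0, 128, 128]  score +256 (running 256)
row 1: [4, 8, 64, 4] -> [4, 8, 64, 4]  score +0 (running 256)
row 2: [8, 0, 16, 4] -> [0, 8, 16, 4]  score +0 (running 256)
row 3: [16, 2, 16, 4] -> [16, 2, 16, 4]  score +0 (running 256)
Board after move:
  0   0 128 128
  4   8  64   4
  0   8  16   4
 16   2  16   4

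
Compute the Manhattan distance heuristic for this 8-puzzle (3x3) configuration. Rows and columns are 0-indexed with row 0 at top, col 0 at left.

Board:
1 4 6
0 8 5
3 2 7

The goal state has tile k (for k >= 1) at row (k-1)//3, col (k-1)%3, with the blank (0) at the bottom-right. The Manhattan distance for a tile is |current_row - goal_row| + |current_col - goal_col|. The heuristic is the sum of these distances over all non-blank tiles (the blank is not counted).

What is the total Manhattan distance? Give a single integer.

Answer: 13

Derivation:
Tile 1: (0,0)->(0,0) = 0
Tile 4: (0,1)->(1,0) = 2
Tile 6: (0,2)->(1,2) = 1
Tile 8: (1,1)->(2,1) = 1
Tile 5: (1,2)->(1,1) = 1
Tile 3: (2,0)->(0,2) = 4
Tile 2: (2,1)->(0,1) = 2
Tile 7: (2,2)->(2,0) = 2
Sum: 0 + 2 + 1 + 1 + 1 + 4 + 2 + 2 = 13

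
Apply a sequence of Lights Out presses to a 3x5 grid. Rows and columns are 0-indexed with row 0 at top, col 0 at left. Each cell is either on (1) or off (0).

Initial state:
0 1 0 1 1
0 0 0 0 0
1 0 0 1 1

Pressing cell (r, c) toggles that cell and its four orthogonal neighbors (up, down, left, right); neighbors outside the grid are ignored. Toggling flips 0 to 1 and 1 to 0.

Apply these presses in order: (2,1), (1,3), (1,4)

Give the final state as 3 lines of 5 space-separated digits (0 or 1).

After press 1 at (2,1):
0 1 0 1 1
0 1 0 0 0
0 1 1 1 1

After press 2 at (1,3):
0 1 0 0 1
0 1 1 1 1
0 1 1 0 1

After press 3 at (1,4):
0 1 0 0 0
0 1 1 0 0
0 1 1 0 0

Answer: 0 1 0 0 0
0 1 1 0 0
0 1 1 0 0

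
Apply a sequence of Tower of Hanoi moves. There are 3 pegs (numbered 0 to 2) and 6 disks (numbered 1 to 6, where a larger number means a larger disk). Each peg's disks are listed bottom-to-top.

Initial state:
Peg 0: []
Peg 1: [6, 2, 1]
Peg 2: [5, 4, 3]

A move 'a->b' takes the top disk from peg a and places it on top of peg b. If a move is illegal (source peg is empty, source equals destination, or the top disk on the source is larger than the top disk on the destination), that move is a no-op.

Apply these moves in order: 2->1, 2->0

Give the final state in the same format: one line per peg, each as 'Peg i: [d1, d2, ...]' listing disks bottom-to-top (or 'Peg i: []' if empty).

Answer: Peg 0: [3]
Peg 1: [6, 2, 1]
Peg 2: [5, 4]

Derivation:
After move 1 (2->1):
Peg 0: []
Peg 1: [6, 2, 1]
Peg 2: [5, 4, 3]

After move 2 (2->0):
Peg 0: [3]
Peg 1: [6, 2, 1]
Peg 2: [5, 4]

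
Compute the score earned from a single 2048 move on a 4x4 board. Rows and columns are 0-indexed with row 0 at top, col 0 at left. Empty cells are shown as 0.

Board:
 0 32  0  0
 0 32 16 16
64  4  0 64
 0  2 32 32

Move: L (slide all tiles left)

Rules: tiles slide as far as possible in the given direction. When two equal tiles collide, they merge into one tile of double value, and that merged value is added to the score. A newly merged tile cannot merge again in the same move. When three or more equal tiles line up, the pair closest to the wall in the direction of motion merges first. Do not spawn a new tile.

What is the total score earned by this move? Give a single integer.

Answer: 96

Derivation:
Slide left:
row 0: [0, 32, 0, 0] -> [32, 0, 0, 0]  score +0 (running 0)
row 1: [0, 32, 16, 16] -> [32, 32, 0, 0]  score +32 (running 32)
row 2: [64, 4, 0, 64] -> [64, 4, 64, 0]  score +0 (running 32)
row 3: [0, 2, 32, 32] -> [2, 64, 0, 0]  score +64 (running 96)
Board after move:
32  0  0  0
32 32  0  0
64  4 64  0
 2 64  0  0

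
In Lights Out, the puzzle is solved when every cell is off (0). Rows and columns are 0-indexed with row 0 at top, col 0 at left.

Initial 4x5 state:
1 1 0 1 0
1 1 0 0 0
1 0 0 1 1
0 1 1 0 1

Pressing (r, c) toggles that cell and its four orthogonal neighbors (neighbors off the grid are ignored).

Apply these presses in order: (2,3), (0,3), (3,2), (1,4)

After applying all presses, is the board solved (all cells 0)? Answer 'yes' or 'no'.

Answer: no

Derivation:
After press 1 at (2,3):
1 1 0 1 0
1 1 0 1 0
1 0 1 0 0
0 1 1 1 1

After press 2 at (0,3):
1 1 1 0 1
1 1 0 0 0
1 0 1 0 0
0 1 1 1 1

After press 3 at (3,2):
1 1 1 0 1
1 1 0 0 0
1 0 0 0 0
0 0 0 0 1

After press 4 at (1,4):
1 1 1 0 0
1 1 0 1 1
1 0 0 0 1
0 0 0 0 1

Lights still on: 10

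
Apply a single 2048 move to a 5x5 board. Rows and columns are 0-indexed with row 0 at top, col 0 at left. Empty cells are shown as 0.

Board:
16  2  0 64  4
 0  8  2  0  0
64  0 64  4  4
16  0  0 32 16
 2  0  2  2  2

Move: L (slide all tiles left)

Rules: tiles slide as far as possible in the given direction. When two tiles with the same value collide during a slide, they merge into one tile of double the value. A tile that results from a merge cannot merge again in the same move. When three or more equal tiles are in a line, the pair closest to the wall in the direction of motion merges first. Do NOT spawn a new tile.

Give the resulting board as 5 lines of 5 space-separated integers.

Slide left:
row 0: [16, 2, 0, 64, 4] -> [16, 2, 64, 4, 0]
row 1: [0, 8, 2, 0, 0] -> [8, 2, 0, 0, 0]
row 2: [64, 0, 64, 4, 4] -> [128, 8, 0, 0, 0]
row 3: [16, 0, 0, 32, 16] -> [16, 32, 16, 0, 0]
row 4: [2, 0, 2, 2, 2] -> [4, 4, 0, 0, 0]

Answer:  16   2  64   4   0
  8   2   0   0   0
128   8   0   0   0
 16  32  16   0   0
  4   4   0   0   0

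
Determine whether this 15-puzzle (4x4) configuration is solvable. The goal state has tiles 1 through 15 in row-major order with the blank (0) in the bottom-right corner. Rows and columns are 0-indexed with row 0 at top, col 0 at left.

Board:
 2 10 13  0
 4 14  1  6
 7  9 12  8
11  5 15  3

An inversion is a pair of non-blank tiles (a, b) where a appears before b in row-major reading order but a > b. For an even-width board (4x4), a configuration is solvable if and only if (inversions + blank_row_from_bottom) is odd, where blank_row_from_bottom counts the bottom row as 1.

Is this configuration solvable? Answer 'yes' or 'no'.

Inversions: 47
Blank is in row 0 (0-indexed from top), which is row 4 counting from the bottom (bottom = 1).
47 + 4 = 51, which is odd, so the puzzle is solvable.

Answer: yes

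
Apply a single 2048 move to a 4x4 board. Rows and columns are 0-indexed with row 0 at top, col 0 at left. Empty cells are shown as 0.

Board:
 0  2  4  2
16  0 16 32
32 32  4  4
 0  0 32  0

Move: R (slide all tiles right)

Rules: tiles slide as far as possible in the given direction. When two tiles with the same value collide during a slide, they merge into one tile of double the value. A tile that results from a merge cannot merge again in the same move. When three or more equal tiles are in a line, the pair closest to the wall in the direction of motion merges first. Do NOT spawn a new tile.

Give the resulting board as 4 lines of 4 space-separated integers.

Answer:  0  2  4  2
 0  0 32 32
 0  0 64  8
 0  0  0 32

Derivation:
Slide right:
row 0: [0, 2, 4, 2] -> [0, 2, 4, 2]
row 1: [16, 0, 16, 32] -> [0, 0, 32, 32]
row 2: [32, 32, 4, 4] -> [0, 0, 64, 8]
row 3: [0, 0, 32, 0] -> [0, 0, 0, 32]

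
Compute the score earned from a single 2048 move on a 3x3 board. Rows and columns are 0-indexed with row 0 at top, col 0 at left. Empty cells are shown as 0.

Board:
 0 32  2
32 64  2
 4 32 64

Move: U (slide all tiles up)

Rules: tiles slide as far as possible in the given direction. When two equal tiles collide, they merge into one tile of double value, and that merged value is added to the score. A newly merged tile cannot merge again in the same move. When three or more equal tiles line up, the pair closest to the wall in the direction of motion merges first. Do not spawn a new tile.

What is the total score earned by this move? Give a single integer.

Answer: 4

Derivation:
Slide up:
col 0: [0, 32, 4] -> [32, 4, 0]  score +0 (running 0)
col 1: [32, 64, 32] -> [32, 64, 32]  score +0 (running 0)
col 2: [2, 2, 64] -> [4, 64, 0]  score +4 (running 4)
Board after move:
32 32  4
 4 64 64
 0 32  0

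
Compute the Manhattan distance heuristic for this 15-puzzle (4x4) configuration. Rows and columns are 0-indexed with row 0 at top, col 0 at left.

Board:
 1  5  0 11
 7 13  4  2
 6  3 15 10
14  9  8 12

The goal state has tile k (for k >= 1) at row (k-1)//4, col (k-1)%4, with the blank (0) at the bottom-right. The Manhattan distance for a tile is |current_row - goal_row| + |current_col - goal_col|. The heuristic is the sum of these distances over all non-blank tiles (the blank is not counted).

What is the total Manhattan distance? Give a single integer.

Tile 1: (0,0)->(0,0) = 0
Tile 5: (0,1)->(1,0) = 2
Tile 11: (0,3)->(2,2) = 3
Tile 7: (1,0)->(1,2) = 2
Tile 13: (1,1)->(3,0) = 3
Tile 4: (1,2)->(0,3) = 2
Tile 2: (1,3)->(0,1) = 3
Tile 6: (2,0)->(1,1) = 2
Tile 3: (2,1)->(0,2) = 3
Tile 15: (2,2)->(3,2) = 1
Tile 10: (2,3)->(2,1) = 2
Tile 14: (3,0)->(3,1) = 1
Tile 9: (3,1)->(2,0) = 2
Tile 8: (3,2)->(1,3) = 3
Tile 12: (3,3)->(2,3) = 1
Sum: 0 + 2 + 3 + 2 + 3 + 2 + 3 + 2 + 3 + 1 + 2 + 1 + 2 + 3 + 1 = 30

Answer: 30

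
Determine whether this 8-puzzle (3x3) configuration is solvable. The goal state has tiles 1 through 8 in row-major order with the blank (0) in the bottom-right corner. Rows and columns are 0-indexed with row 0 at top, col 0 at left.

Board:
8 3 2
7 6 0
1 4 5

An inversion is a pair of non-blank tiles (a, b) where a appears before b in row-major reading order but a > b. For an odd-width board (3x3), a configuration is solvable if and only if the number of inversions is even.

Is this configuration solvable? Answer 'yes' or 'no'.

Inversions (pairs i<j in row-major order where tile[i] > tile[j] > 0): 17
17 is odd, so the puzzle is not solvable.

Answer: no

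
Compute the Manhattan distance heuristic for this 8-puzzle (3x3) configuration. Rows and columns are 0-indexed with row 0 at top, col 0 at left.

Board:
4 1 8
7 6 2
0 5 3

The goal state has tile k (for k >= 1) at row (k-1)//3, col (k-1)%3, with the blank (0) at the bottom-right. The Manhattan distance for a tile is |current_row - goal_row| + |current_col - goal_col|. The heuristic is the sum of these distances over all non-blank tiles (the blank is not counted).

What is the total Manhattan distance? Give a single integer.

Tile 4: at (0,0), goal (1,0), distance |0-1|+|0-0| = 1
Tile 1: at (0,1), goal (0,0), distance |0-0|+|1-0| = 1
Tile 8: at (0,2), goal (2,1), distance |0-2|+|2-1| = 3
Tile 7: at (1,0), goal (2,0), distance |1-2|+|0-0| = 1
Tile 6: at (1,1), goal (1,2), distance |1-1|+|1-2| = 1
Tile 2: at (1,2), goal (0,1), distance |1-0|+|2-1| = 2
Tile 5: at (2,1), goal (1,1), distance |2-1|+|1-1| = 1
Tile 3: at (2,2), goal (0,2), distance |2-0|+|2-2| = 2
Sum: 1 + 1 + 3 + 1 + 1 + 2 + 1 + 2 = 12

Answer: 12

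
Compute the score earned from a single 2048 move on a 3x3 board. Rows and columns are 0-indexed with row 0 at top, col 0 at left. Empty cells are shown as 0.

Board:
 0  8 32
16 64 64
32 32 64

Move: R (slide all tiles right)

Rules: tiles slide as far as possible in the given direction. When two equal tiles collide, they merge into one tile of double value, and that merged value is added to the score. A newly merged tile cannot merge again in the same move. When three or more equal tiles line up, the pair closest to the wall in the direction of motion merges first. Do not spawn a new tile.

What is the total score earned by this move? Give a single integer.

Answer: 192

Derivation:
Slide right:
row 0: [0, 8, 32] -> [0, 8, 32]  score +0 (running 0)
row 1: [16, 64, 64] -> [0, 16, 128]  score +128 (running 128)
row 2: [32, 32, 64] -> [0, 64, 64]  score +64 (running 192)
Board after move:
  0   8  32
  0  16 128
  0  64  64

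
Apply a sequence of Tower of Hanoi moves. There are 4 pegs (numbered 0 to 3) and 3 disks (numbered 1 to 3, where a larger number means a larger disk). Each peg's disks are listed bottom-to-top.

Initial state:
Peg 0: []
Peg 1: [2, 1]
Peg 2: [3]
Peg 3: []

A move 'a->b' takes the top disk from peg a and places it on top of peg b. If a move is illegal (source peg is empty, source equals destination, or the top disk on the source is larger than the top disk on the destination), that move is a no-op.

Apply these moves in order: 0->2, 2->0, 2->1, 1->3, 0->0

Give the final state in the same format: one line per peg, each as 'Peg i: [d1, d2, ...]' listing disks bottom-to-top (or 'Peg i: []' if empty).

After move 1 (0->2):
Peg 0: []
Peg 1: [2, 1]
Peg 2: [3]
Peg 3: []

After move 2 (2->0):
Peg 0: [3]
Peg 1: [2, 1]
Peg 2: []
Peg 3: []

After move 3 (2->1):
Peg 0: [3]
Peg 1: [2, 1]
Peg 2: []
Peg 3: []

After move 4 (1->3):
Peg 0: [3]
Peg 1: [2]
Peg 2: []
Peg 3: [1]

After move 5 (0->0):
Peg 0: [3]
Peg 1: [2]
Peg 2: []
Peg 3: [1]

Answer: Peg 0: [3]
Peg 1: [2]
Peg 2: []
Peg 3: [1]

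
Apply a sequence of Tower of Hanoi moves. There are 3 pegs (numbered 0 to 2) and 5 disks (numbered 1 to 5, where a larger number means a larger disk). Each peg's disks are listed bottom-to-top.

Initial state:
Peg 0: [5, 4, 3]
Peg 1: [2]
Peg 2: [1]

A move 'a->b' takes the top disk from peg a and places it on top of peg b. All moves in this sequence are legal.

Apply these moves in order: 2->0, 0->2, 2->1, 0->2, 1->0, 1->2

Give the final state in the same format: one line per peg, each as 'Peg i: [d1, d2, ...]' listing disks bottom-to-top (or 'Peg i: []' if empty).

Answer: Peg 0: [5, 4, 1]
Peg 1: []
Peg 2: [3, 2]

Derivation:
After move 1 (2->0):
Peg 0: [5, 4, 3, 1]
Peg 1: [2]
Peg 2: []

After move 2 (0->2):
Peg 0: [5, 4, 3]
Peg 1: [2]
Peg 2: [1]

After move 3 (2->1):
Peg 0: [5, 4, 3]
Peg 1: [2, 1]
Peg 2: []

After move 4 (0->2):
Peg 0: [5, 4]
Peg 1: [2, 1]
Peg 2: [3]

After move 5 (1->0):
Peg 0: [5, 4, 1]
Peg 1: [2]
Peg 2: [3]

After move 6 (1->2):
Peg 0: [5, 4, 1]
Peg 1: []
Peg 2: [3, 2]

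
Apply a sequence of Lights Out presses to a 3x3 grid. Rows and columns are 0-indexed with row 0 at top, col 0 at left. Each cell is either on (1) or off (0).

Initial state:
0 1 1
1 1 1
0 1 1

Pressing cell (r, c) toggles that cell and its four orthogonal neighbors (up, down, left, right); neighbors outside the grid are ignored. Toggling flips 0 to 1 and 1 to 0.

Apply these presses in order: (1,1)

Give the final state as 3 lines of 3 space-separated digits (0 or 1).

Answer: 0 0 1
0 0 0
0 0 1

Derivation:
After press 1 at (1,1):
0 0 1
0 0 0
0 0 1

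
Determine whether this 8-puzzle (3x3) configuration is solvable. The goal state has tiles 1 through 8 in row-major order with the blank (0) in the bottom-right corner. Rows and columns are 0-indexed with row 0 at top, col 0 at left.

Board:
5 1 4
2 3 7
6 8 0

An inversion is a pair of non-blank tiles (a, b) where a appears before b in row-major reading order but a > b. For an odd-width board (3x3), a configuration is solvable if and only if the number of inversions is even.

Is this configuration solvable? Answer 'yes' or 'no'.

Answer: no

Derivation:
Inversions (pairs i<j in row-major order where tile[i] > tile[j] > 0): 7
7 is odd, so the puzzle is not solvable.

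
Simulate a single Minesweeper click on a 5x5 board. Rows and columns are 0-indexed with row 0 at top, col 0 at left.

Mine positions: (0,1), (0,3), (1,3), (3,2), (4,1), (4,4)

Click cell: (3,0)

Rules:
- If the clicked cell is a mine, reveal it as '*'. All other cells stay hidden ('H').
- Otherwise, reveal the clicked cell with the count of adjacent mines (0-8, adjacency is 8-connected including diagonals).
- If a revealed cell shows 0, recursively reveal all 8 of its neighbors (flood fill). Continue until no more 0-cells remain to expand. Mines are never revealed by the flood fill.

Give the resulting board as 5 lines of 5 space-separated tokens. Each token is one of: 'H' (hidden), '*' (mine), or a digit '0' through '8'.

H H H H H
H H H H H
H H H H H
1 H H H H
H H H H H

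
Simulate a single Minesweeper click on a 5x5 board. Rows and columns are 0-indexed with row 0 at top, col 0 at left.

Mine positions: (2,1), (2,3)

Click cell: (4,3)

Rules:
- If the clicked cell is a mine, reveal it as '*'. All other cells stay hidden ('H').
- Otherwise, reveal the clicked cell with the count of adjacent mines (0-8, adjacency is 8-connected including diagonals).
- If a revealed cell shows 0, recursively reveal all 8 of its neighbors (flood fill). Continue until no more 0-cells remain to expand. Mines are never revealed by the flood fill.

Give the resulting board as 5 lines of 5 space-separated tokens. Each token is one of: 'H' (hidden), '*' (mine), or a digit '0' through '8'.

H H H H H
H H H H H
H H H H H
1 1 2 1 1
0 0 0 0 0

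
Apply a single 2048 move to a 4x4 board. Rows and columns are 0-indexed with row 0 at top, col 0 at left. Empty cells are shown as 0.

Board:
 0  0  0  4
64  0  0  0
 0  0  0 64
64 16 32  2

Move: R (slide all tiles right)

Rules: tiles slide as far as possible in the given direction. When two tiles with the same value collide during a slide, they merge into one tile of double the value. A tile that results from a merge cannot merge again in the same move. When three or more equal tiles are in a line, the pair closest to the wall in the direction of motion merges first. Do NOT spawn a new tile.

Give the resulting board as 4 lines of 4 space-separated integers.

Slide right:
row 0: [0, 0, 0, 4] -> [0, 0, 0, 4]
row 1: [64, 0, 0, 0] -> [0, 0, 0, 64]
row 2: [0, 0, 0, 64] -> [0, 0, 0, 64]
row 3: [64, 16, 32, 2] -> [64, 16, 32, 2]

Answer:  0  0  0  4
 0  0  0 64
 0  0  0 64
64 16 32  2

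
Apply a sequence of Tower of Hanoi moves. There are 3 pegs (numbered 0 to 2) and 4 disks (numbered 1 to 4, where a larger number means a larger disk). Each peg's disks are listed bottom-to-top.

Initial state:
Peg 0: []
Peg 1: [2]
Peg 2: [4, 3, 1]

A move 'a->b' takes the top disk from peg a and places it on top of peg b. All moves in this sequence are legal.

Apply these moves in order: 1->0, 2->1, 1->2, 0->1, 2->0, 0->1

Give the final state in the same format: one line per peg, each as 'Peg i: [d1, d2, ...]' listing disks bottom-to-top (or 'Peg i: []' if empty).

Answer: Peg 0: []
Peg 1: [2, 1]
Peg 2: [4, 3]

Derivation:
After move 1 (1->0):
Peg 0: [2]
Peg 1: []
Peg 2: [4, 3, 1]

After move 2 (2->1):
Peg 0: [2]
Peg 1: [1]
Peg 2: [4, 3]

After move 3 (1->2):
Peg 0: [2]
Peg 1: []
Peg 2: [4, 3, 1]

After move 4 (0->1):
Peg 0: []
Peg 1: [2]
Peg 2: [4, 3, 1]

After move 5 (2->0):
Peg 0: [1]
Peg 1: [2]
Peg 2: [4, 3]

After move 6 (0->1):
Peg 0: []
Peg 1: [2, 1]
Peg 2: [4, 3]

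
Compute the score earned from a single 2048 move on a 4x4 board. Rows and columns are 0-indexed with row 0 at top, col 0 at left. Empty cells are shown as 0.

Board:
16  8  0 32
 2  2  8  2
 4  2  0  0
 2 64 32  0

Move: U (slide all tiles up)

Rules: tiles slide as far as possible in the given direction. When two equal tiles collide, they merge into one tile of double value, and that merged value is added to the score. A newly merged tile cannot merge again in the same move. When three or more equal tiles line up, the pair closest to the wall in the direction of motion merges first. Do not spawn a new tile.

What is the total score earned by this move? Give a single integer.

Slide up:
col 0: [16, 2, 4, 2] -> [16, 2, 4, 2]  score +0 (running 0)
col 1: [8, 2, 2, 64] -> [8, 4, 64, 0]  score +4 (running 4)
col 2: [0, 8, 0, 32] -> [8, 32, 0, 0]  score +0 (running 4)
col 3: [32, 2, 0, 0] -> [32, 2, 0, 0]  score +0 (running 4)
Board after move:
16  8  8 32
 2  4 32  2
 4 64  0  0
 2  0  0  0

Answer: 4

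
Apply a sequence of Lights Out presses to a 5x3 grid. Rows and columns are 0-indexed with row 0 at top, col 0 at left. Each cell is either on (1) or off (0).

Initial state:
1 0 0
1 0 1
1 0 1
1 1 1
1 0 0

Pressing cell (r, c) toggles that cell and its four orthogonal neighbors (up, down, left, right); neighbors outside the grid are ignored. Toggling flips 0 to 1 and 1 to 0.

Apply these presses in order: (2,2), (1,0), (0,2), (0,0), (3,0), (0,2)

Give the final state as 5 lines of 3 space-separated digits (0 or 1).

After press 1 at (2,2):
1 0 0
1 0 0
1 1 0
1 1 0
1 0 0

After press 2 at (1,0):
0 0 0
0 1 0
0 1 0
1 1 0
1 0 0

After press 3 at (0,2):
0 1 1
0 1 1
0 1 0
1 1 0
1 0 0

After press 4 at (0,0):
1 0 1
1 1 1
0 1 0
1 1 0
1 0 0

After press 5 at (3,0):
1 0 1
1 1 1
1 1 0
0 0 0
0 0 0

After press 6 at (0,2):
1 1 0
1 1 0
1 1 0
0 0 0
0 0 0

Answer: 1 1 0
1 1 0
1 1 0
0 0 0
0 0 0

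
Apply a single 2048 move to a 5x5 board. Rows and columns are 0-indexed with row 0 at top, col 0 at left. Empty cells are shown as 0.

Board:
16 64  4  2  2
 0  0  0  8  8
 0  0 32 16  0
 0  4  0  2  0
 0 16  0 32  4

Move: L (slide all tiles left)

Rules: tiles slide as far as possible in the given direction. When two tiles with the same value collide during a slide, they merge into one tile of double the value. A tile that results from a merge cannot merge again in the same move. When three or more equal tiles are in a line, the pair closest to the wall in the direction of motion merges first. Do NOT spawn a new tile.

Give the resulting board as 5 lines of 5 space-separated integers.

Slide left:
row 0: [16, 64, 4, 2, 2] -> [16, 64, 4, 4, 0]
row 1: [0, 0, 0, 8, 8] -> [16, 0, 0, 0, 0]
row 2: [0, 0, 32, 16, 0] -> [32, 16, 0, 0, 0]
row 3: [0, 4, 0, 2, 0] -> [4, 2, 0, 0, 0]
row 4: [0, 16, 0, 32, 4] -> [16, 32, 4, 0, 0]

Answer: 16 64  4  4  0
16  0  0  0  0
32 16  0  0  0
 4  2  0  0  0
16 32  4  0  0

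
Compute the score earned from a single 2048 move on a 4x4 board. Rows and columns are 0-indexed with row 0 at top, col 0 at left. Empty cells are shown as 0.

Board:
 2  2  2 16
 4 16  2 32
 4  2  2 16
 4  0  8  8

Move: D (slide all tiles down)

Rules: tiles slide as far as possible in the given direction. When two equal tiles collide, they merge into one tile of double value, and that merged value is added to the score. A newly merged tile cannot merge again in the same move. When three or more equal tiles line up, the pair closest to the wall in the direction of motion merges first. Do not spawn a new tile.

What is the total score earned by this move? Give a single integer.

Slide down:
col 0: [2, 4, 4, 4] -> [0, 2, 4, 8]  score +8 (running 8)
col 1: [2, 16, 2, 0] -> [0, 2, 16, 2]  score +0 (running 8)
col 2: [2, 2, 2, 8] -> [0, 2, 4, 8]  score +4 (running 12)
col 3: [16, 32, 16, 8] -> [16, 32, 16, 8]  score +0 (running 12)
Board after move:
 0  0  0 16
 2  2  2 32
 4 16  4 16
 8  2  8  8

Answer: 12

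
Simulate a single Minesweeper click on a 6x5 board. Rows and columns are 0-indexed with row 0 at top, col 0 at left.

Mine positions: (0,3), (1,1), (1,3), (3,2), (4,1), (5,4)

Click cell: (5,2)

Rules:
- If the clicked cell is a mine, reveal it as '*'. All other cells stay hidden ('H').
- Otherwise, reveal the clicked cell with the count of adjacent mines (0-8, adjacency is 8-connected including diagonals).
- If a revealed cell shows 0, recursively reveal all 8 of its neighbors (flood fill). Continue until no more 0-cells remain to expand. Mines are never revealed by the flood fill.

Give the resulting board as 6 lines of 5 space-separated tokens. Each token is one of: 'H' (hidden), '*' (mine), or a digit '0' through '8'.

H H H H H
H H H H H
H H H H H
H H H H H
H H H H H
H H 1 H H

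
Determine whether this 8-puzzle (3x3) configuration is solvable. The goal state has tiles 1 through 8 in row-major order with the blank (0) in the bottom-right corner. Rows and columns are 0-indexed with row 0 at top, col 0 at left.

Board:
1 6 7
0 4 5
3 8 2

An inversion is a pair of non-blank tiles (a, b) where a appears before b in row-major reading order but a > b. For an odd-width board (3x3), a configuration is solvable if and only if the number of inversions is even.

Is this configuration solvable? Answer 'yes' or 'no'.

Inversions (pairs i<j in row-major order where tile[i] > tile[j] > 0): 14
14 is even, so the puzzle is solvable.

Answer: yes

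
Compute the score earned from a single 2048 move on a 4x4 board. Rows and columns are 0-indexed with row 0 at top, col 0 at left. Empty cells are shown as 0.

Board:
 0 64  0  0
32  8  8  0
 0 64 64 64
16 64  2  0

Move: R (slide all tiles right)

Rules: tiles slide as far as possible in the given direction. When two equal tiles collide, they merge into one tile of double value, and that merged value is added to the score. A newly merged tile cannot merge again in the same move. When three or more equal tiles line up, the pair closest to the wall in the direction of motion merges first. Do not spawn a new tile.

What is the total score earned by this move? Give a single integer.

Answer: 144

Derivation:
Slide right:
row 0: [0, 64, 0, 0] -> [0, 0, 0, 64]  score +0 (running 0)
row 1: [32, 8, 8, 0] -> [0, 0, 32, 16]  score +16 (running 16)
row 2: [0, 64, 64, 64] -> [0, 0, 64, 128]  score +128 (running 144)
row 3: [16, 64, 2, 0] -> [0, 16, 64, 2]  score +0 (running 144)
Board after move:
  0   0   0  64
  0   0  32  16
  0   0  64 128
  0  16  64   2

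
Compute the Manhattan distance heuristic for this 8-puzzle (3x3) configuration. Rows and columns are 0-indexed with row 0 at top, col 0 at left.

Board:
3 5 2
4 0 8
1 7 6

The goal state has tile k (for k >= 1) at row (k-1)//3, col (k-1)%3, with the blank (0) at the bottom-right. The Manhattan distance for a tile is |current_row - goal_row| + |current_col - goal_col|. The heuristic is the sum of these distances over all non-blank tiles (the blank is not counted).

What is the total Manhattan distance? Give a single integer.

Tile 3: (0,0)->(0,2) = 2
Tile 5: (0,1)->(1,1) = 1
Tile 2: (0,2)->(0,1) = 1
Tile 4: (1,0)->(1,0) = 0
Tile 8: (1,2)->(2,1) = 2
Tile 1: (2,0)->(0,0) = 2
Tile 7: (2,1)->(2,0) = 1
Tile 6: (2,2)->(1,2) = 1
Sum: 2 + 1 + 1 + 0 + 2 + 2 + 1 + 1 = 10

Answer: 10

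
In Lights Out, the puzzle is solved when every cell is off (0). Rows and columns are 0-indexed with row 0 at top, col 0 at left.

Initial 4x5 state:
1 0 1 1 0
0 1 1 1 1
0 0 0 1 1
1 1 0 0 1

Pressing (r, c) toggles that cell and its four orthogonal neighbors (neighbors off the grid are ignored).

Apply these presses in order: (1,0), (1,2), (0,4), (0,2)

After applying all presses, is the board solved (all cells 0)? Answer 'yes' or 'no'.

After press 1 at (1,0):
0 0 1 1 0
1 0 1 1 1
1 0 0 1 1
1 1 0 0 1

After press 2 at (1,2):
0 0 0 1 0
1 1 0 0 1
1 0 1 1 1
1 1 0 0 1

After press 3 at (0,4):
0 0 0 0 1
1 1 0 0 0
1 0 1 1 1
1 1 0 0 1

After press 4 at (0,2):
0 1 1 1 1
1 1 1 0 0
1 0 1 1 1
1 1 0 0 1

Lights still on: 14

Answer: no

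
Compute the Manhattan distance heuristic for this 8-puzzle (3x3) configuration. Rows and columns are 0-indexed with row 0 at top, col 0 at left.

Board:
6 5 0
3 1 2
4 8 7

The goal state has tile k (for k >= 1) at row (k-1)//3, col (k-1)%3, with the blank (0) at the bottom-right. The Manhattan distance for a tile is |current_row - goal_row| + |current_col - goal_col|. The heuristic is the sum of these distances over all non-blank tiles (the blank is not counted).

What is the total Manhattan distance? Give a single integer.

Answer: 14

Derivation:
Tile 6: at (0,0), goal (1,2), distance |0-1|+|0-2| = 3
Tile 5: at (0,1), goal (1,1), distance |0-1|+|1-1| = 1
Tile 3: at (1,0), goal (0,2), distance |1-0|+|0-2| = 3
Tile 1: at (1,1), goal (0,0), distance |1-0|+|1-0| = 2
Tile 2: at (1,2), goal (0,1), distance |1-0|+|2-1| = 2
Tile 4: at (2,0), goal (1,0), distance |2-1|+|0-0| = 1
Tile 8: at (2,1), goal (2,1), distance |2-2|+|1-1| = 0
Tile 7: at (2,2), goal (2,0), distance |2-2|+|2-0| = 2
Sum: 3 + 1 + 3 + 2 + 2 + 1 + 0 + 2 = 14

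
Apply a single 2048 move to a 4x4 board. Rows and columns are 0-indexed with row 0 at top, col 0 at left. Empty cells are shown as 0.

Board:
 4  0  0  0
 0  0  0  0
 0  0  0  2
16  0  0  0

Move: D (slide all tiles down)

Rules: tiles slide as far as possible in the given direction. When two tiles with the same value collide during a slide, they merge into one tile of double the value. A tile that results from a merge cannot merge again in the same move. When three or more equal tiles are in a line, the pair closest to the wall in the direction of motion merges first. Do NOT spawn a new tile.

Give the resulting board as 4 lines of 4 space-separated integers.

Answer:  0  0  0  0
 0  0  0  0
 4  0  0  0
16  0  0  2

Derivation:
Slide down:
col 0: [4, 0, 0, 16] -> [0, 0, 4, 16]
col 1: [0, 0, 0, 0] -> [0, 0, 0, 0]
col 2: [0, 0, 0, 0] -> [0, 0, 0, 0]
col 3: [0, 0, 2, 0] -> [0, 0, 0, 2]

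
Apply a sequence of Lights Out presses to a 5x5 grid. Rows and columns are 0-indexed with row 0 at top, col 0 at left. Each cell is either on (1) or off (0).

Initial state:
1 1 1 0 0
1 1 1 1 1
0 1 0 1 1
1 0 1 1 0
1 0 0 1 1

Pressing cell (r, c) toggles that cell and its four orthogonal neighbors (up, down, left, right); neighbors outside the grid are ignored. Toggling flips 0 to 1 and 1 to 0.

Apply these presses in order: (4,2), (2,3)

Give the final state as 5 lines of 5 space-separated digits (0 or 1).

Answer: 1 1 1 0 0
1 1 1 0 1
0 1 1 0 0
1 0 0 0 0
1 1 1 0 1

Derivation:
After press 1 at (4,2):
1 1 1 0 0
1 1 1 1 1
0 1 0 1 1
1 0 0 1 0
1 1 1 0 1

After press 2 at (2,3):
1 1 1 0 0
1 1 1 0 1
0 1 1 0 0
1 0 0 0 0
1 1 1 0 1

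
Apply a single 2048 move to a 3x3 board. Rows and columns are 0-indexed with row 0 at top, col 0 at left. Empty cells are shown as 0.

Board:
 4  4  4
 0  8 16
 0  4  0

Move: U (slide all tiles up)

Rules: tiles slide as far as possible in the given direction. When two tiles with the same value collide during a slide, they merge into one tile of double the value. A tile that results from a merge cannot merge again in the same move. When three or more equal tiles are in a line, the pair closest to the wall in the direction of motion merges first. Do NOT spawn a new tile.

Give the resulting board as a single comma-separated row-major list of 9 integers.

Slide up:
col 0: [4, 0, 0] -> [4, 0, 0]
col 1: [4, 8, 4] -> [4, 8, 4]
col 2: [4, 16, 0] -> [4, 16, 0]

Answer: 4, 4, 4, 0, 8, 16, 0, 4, 0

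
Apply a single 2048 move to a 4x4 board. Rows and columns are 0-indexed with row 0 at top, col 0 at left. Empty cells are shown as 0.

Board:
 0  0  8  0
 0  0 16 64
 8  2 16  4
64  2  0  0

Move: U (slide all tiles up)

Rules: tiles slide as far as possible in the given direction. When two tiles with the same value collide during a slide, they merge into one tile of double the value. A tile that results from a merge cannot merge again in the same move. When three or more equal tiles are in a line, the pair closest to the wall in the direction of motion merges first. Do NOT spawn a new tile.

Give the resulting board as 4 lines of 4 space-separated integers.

Slide up:
col 0: [0, 0, 8, 64] -> [8, 64, 0, 0]
col 1: [0, 0, 2, 2] -> [4, 0, 0, 0]
col 2: [8, 16, 16, 0] -> [8, 32, 0, 0]
col 3: [0, 64, 4, 0] -> [64, 4, 0, 0]

Answer:  8  4  8 64
64  0 32  4
 0  0  0  0
 0  0  0  0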